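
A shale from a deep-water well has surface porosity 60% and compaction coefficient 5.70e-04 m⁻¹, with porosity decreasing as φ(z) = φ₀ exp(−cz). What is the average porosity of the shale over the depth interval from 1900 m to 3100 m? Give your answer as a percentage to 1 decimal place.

14.7%

Working in km (1 km = 1000 m; c in km⁻¹ = c in m⁻¹ × 1000):
⟨φ⟩ = (1/(z₂−z₁)) ∫ φ₀ e^(−cz) dz = φ₀·(e^(−c·z₁) − e^(−c·z₂)) / (c·(z₂−z₁))
e^(−0.57×1.9) = 0.3386; e^(−0.57×3.1) = 0.1708
⟨φ⟩ = 0.6 × (0.3386 − 0.1708) / (0.57 × 1.2) = 0.6 × 0.2452 = 0.1471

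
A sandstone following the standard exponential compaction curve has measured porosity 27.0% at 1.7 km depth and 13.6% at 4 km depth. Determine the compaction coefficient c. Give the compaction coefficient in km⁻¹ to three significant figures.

0.298 km⁻¹

Athy: phi(d) = phi₀ e^(−cd) ⇒ phi₁/phi₂ = e^{c(d₂−d₁)} ⇒ c = ln(phi₁/phi₂)/(d₂−d₁)
c = ln(0.27/0.136) / (4 − 1.7) = ln(1.985) / 2.3 = 0.6858 / 2.3 = 0.2982 km⁻¹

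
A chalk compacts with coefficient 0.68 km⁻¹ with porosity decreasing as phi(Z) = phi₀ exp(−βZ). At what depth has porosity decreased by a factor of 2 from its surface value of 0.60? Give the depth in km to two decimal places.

1.02 km

phi/phi₀ = 1/2 ⇒ exp(−β·Z) = 1/2 ⇒ Z = ln(2) / β
Z = 0.6931 / 0.68 = 1.019 km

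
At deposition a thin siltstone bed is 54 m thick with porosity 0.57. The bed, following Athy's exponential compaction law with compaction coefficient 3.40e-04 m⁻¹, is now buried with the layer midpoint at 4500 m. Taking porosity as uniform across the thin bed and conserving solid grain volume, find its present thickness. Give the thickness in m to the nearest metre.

Working in km (1 km = 1000 m; β in km⁻¹ = β in m⁻¹ × 1000):
Porosity at 4.5 km: φ = 0.57·exp(−0.34×4.5) = 0.1234
Solid-volume conservation: h(1−φ) = h₀(1−φ₀) ⇒ h = h₀·(1−φ₀)/(1−φ)
h = 0.054 × (1 − 0.57)/(1 − 0.1234) = 0.054 × 0.4905 = 0.0265 km

26 m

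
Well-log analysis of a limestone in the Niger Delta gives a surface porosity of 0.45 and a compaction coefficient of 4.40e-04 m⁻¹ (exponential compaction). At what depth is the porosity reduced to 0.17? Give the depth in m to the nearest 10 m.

2210 m

Working in km (1 km = 1000 m; β in km⁻¹ = β in m⁻¹ × 1000):
Invert Athy's law: d = ln(n₀/n) / β
d = ln(0.45/0.17) / 0.44 = ln(2.647) / 0.44 = 0.9734 / 0.44 = 2.212 km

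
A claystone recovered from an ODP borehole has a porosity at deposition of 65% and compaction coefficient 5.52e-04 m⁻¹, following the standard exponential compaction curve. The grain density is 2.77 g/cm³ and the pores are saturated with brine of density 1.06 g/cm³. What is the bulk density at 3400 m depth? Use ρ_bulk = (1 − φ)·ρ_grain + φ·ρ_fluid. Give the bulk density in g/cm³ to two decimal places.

2.60 g/cm³

Working in km (1 km = 1000 m; β in km⁻¹ = β in m⁻¹ × 1000):
Porosity at depth: phi = 0.65·exp(−0.552×3.4) = 0.65×0.1531 = 0.0995
Bulk density: ρ_b = (1−phi)ρ_g + phi·ρ_f = 0.9005×2.77 + 0.0995×1.06
       = 2.494 + 0.105 = 2.600 g/cm³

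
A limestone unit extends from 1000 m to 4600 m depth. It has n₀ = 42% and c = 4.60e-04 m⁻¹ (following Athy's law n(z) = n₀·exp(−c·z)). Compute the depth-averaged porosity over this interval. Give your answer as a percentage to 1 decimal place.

Working in km (1 km = 1000 m; c in km⁻¹ = c in m⁻¹ × 1000):
⟨n⟩ = (1/(z₂−z₁)) ∫ n₀ e^(−cz) dz = n₀·(e^(−c·z₁) − e^(−c·z₂)) / (c·(z₂−z₁))
e^(−0.46×1) = 0.6313; e^(−0.46×4.6) = 0.1205
⟨n⟩ = 0.42 × (0.6313 − 0.1205) / (0.46 × 3.6) = 0.42 × 0.3084 = 0.1295

13.0%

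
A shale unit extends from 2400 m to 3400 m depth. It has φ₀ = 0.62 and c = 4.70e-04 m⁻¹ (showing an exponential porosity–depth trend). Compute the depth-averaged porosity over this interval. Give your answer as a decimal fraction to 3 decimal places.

Working in km (1 km = 1000 m; c in km⁻¹ = c in m⁻¹ × 1000):
⟨φ⟩ = (1/(d₂−d₁)) ∫ φ₀ e^(−cd) dd = φ₀·(e^(−c·d₁) − e^(−c·d₂)) / (c·(d₂−d₁))
e^(−0.47×2.4) = 0.3237; e^(−0.47×3.4) = 0.2023
⟨φ⟩ = 0.62 × (0.3237 − 0.2023) / (0.47 × 1) = 0.62 × 0.2583 = 0.1601

0.160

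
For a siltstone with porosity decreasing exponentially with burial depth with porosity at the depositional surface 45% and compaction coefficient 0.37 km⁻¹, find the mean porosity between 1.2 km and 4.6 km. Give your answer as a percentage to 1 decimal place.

16.4%

⟨φ⟩ = (1/(Z₂−Z₁)) ∫ φ₀ e^(−cZ) dZ = φ₀·(e^(−c·Z₁) − e^(−c·Z₂)) / (c·(Z₂−Z₁))
e^(−0.37×1.2) = 0.6415; e^(−0.37×4.6) = 0.1823
⟨φ⟩ = 0.45 × (0.6415 − 0.1823) / (0.37 × 3.4) = 0.45 × 0.3650 = 0.1642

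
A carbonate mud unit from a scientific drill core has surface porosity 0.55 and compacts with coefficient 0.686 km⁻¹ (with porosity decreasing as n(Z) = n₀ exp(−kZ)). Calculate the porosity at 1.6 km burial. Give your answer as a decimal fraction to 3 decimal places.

n = n₀·exp(−k·Z) = 0.55 × exp(−0.686 × 1.6) = 0.55 × exp(−1.098)
  = 0.55 × 0.3337 = 0.1835

0.184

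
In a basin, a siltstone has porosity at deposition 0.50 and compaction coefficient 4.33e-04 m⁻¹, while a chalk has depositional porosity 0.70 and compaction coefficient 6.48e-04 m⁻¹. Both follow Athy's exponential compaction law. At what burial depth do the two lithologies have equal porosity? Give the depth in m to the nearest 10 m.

Working in km (1 km = 1000 m; k in km⁻¹ = k in m⁻¹ × 1000):
Set n₀ₐ e^(−kₐZ) = n₀ᵦ e^(−kᵦZ) ⇒ ln(n₀ₐ/n₀ᵦ) = (kₐ − kᵦ)·Z
Z = ln(0.5/0.7) / (0.433 − 0.648) = -0.3365 / -0.215 = 1.565 km

1560 m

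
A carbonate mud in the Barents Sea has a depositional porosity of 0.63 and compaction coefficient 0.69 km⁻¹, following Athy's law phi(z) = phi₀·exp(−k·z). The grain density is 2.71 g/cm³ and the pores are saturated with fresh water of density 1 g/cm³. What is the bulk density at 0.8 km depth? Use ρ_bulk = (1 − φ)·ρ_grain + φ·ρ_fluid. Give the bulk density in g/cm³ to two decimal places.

Porosity at depth: phi = 0.63·exp(−0.69×0.8) = 0.63×0.5758 = 0.3628
Bulk density: ρ_b = (1−phi)ρ_g + phi·ρ_f = 0.6372×2.71 + 0.3628×1
       = 1.727 + 0.363 = 2.090 g/cm³

2.09 g/cm³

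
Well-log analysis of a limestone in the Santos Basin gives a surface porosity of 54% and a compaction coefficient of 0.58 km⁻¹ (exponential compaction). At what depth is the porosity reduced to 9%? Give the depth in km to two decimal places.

3.09 km

Invert Athy's law: Z = ln(n₀/n) / β
Z = ln(0.54/0.09) / 0.58 = ln(6) / 0.58 = 1.7918 / 0.58 = 3.089 km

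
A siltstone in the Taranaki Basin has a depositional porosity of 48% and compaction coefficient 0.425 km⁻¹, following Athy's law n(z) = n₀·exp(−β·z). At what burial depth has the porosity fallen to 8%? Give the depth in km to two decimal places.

4.22 km

Invert Athy's law: z = ln(n₀/n) / β
z = ln(0.48/0.08) / 0.425 = ln(6) / 0.425 = 1.7918 / 0.425 = 4.216 km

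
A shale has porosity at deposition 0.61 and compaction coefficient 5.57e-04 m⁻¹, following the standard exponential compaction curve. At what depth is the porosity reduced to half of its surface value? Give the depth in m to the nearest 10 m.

1240 m

Working in km (1 km = 1000 m; c in km⁻¹ = c in m⁻¹ × 1000):
φ/φ₀ = 1/2 ⇒ exp(−c·d) = 1/2 ⇒ d = ln(2) / c
d = 0.6931 / 0.557 = 1.244 km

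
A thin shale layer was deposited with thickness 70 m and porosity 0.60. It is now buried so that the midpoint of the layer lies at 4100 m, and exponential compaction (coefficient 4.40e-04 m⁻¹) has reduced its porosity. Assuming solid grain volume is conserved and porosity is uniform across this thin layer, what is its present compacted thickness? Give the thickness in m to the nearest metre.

Working in km (1 km = 1000 m; β in km⁻¹ = β in m⁻¹ × 1000):
Porosity at 4.1 km: φ = 0.6·exp(−0.44×4.1) = 0.0988
Solid-volume conservation: h(1−φ) = h₀(1−φ₀) ⇒ h = h₀·(1−φ₀)/(1−φ)
h = 0.07 × (1 − 0.6)/(1 − 0.0988) = 0.07 × 0.4438 = 0.0311 km

31 m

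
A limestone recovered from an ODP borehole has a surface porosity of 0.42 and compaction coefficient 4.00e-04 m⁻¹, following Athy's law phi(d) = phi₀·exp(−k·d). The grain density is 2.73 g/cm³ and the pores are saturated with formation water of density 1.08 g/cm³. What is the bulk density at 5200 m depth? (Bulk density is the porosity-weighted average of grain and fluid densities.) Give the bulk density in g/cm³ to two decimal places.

2.64 g/cm³

Working in km (1 km = 1000 m; k in km⁻¹ = k in m⁻¹ × 1000):
Porosity at depth: phi = 0.42·exp(−0.4×5.2) = 0.42×0.1249 = 0.0525
Bulk density: ρ_b = (1−phi)ρ_g + phi·ρ_f = 0.9475×2.73 + 0.0525×1.08
       = 2.587 + 0.057 = 2.643 g/cm³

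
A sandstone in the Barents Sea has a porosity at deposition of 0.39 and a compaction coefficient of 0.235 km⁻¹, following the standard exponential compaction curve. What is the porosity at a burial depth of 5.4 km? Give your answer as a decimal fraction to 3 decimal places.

phi = phi₀·exp(−c·z) = 0.39 × exp(−0.235 × 5.4) = 0.39 × exp(−1.269)
  = 0.39 × 0.2811 = 0.1096

0.110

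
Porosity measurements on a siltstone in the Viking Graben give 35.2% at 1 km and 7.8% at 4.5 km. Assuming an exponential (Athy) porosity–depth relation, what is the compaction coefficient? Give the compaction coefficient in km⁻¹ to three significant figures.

Athy: φ(z) = φ₀ e^(−kz) ⇒ φ₁/φ₂ = e^{k(z₂−z₁)} ⇒ k = ln(φ₁/φ₂)/(z₂−z₁)
k = ln(0.352/0.078) / (4.5 − 1) = ln(4.513) / 3.5 = 1.5069 / 3.5 = 0.4305 km⁻¹

0.431 km⁻¹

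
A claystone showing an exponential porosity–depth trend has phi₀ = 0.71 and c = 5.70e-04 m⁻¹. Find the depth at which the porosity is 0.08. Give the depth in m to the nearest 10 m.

3830 m

Working in km (1 km = 1000 m; c in km⁻¹ = c in m⁻¹ × 1000):
Invert Athy's law: z = ln(phi₀/phi) / c
z = ln(0.71/0.08) / 0.57 = ln(8.875) / 0.57 = 2.1832 / 0.57 = 3.830 km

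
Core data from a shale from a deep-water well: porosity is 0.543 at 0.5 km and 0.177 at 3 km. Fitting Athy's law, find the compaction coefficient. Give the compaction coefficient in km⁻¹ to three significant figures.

0.448 km⁻¹

Athy: n(z) = n₀ e^(−βz) ⇒ n₁/n₂ = e^{β(z₂−z₁)} ⇒ β = ln(n₁/n₂)/(z₂−z₁)
β = ln(0.543/0.177) / (3 − 0.5) = ln(3.068) / 2.5 = 1.1210 / 2.5 = 0.4484 km⁻¹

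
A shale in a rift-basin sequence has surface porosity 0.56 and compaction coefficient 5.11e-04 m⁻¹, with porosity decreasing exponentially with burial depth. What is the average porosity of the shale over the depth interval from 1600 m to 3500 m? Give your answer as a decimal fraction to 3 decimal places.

0.158

Working in km (1 km = 1000 m; c in km⁻¹ = c in m⁻¹ × 1000):
⟨φ⟩ = (1/(d₂−d₁)) ∫ φ₀ e^(−cd) dd = φ₀·(e^(−c·d₁) − e^(−c·d₂)) / (c·(d₂−d₁))
e^(−0.511×1.6) = 0.4415; e^(−0.511×3.5) = 0.1672
⟨φ⟩ = 0.56 × (0.4415 − 0.1672) / (0.511 × 1.9) = 0.56 × 0.2825 = 0.1582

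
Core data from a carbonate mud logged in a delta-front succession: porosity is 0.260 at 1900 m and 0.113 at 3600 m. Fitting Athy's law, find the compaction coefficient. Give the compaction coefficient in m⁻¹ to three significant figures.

0.000490 m⁻¹

Working in km (1 km = 1000 m; c in km⁻¹ = c in m⁻¹ × 1000):
Athy: phi(z) = phi₀ e^(−cz) ⇒ phi₁/phi₂ = e^{c(z₂−z₁)} ⇒ c = ln(phi₁/phi₂)/(z₂−z₁)
c = ln(0.26/0.113) / (3.6 − 1.9) = ln(2.301) / 1.7 = 0.8333 / 1.7 = 0.4902 km⁻¹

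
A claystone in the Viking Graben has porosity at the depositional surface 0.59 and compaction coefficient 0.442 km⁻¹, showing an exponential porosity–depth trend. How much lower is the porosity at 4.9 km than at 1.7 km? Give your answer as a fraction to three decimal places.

0.211

n(1.7) = 0.59·e^(−0.442×1.7) = 0.2783
n(4.9) = 0.59·e^(−0.442×4.9) = 0.0676
Δn = 0.2783 − 0.0676 = 0.2107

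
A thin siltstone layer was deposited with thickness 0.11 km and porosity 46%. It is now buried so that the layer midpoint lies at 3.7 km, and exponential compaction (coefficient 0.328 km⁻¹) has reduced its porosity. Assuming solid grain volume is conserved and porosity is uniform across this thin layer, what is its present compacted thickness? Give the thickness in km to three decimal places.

Porosity at 3.7 km: phi = 0.46·exp(−0.328×3.7) = 0.1367
Solid-volume conservation: h(1−phi) = h₀(1−phi₀) ⇒ h = h₀·(1−phi₀)/(1−phi)
h = 0.11 × (1 − 0.46)/(1 − 0.1367) = 0.11 × 0.6255 = 0.0688 km

0.069 km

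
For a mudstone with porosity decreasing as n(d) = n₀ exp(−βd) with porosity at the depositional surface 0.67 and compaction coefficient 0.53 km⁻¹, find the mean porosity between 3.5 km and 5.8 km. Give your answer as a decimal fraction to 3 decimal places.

0.061

⟨n⟩ = (1/(d₂−d₁)) ∫ n₀ e^(−βd) dd = n₀·(e^(−β·d₁) − e^(−β·d₂)) / (β·(d₂−d₁))
e^(−0.53×3.5) = 0.1565; e^(−0.53×5.8) = 0.0462
⟨n⟩ = 0.67 × (0.1565 − 0.0462) / (0.53 × 2.3) = 0.67 × 0.0904 = 0.0606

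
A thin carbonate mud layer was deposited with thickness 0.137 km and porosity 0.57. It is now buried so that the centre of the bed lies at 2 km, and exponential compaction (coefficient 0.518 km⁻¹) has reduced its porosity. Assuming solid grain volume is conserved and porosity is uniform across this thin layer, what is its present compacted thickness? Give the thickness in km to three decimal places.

Porosity at 2 km: phi = 0.57·exp(−0.518×2) = 0.2023
Solid-volume conservation: h(1−phi) = h₀(1−phi₀) ⇒ h = h₀·(1−phi₀)/(1−phi)
h = 0.137 × (1 − 0.57)/(1 − 0.2023) = 0.137 × 0.5390 = 0.0738 km

0.074 km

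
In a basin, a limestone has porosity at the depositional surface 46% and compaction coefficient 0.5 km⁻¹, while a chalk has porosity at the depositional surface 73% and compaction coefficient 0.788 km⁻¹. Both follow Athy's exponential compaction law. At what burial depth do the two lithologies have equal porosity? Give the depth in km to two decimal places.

Set φ₀ₐ e^(−cₐd) = φ₀ᵦ e^(−cᵦd) ⇒ ln(φ₀ₐ/φ₀ᵦ) = (cₐ − cᵦ)·d
d = ln(0.46/0.73) / (0.5 − 0.788) = -0.4618 / -0.288 = 1.604 km

1.60 km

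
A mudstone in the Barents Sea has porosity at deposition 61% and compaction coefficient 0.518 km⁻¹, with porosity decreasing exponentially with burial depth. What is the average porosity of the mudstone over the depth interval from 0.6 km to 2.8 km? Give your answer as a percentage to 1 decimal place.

⟨φ⟩ = (1/(z₂−z₁)) ∫ φ₀ e^(−cz) dz = φ₀·(e^(−c·z₁) − e^(−c·z₂)) / (c·(z₂−z₁))
e^(−0.518×0.6) = 0.7329; e^(−0.518×2.8) = 0.2345
⟨φ⟩ = 0.61 × (0.7329 − 0.2345) / (0.518 × 2.2) = 0.61 × 0.4373 = 0.2668

26.7%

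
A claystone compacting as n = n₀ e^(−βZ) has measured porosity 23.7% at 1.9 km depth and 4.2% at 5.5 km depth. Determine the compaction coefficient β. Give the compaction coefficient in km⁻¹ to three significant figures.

0.481 km⁻¹

Athy: n(Z) = n₀ e^(−βZ) ⇒ n₁/n₂ = e^{β(Z₂−Z₁)} ⇒ β = ln(n₁/n₂)/(Z₂−Z₁)
β = ln(0.237/0.042) / (5.5 − 1.9) = ln(5.643) / 3.6 = 1.7304 / 3.6 = 0.4807 km⁻¹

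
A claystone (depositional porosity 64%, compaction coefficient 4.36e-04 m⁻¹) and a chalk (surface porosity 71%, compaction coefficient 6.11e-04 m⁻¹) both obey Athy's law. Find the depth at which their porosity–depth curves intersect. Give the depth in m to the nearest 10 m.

590 m

Working in km (1 km = 1000 m; c in km⁻¹ = c in m⁻¹ × 1000):
Set n₀ₐ e^(−cₐz) = n₀ᵦ e^(−cᵦz) ⇒ ln(n₀ₐ/n₀ᵦ) = (cₐ − cᵦ)·z
z = ln(0.64/0.71) / (0.436 − 0.611) = -0.1038 / -0.175 = 0.593 km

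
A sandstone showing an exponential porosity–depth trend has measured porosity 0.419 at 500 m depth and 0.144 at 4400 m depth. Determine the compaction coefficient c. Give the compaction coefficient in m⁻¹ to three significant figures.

0.000274 m⁻¹

Working in km (1 km = 1000 m; c in km⁻¹ = c in m⁻¹ × 1000):
Athy: n(z) = n₀ e^(−cz) ⇒ n₁/n₂ = e^{c(z₂−z₁)} ⇒ c = ln(n₁/n₂)/(z₂−z₁)
c = ln(0.419/0.144) / (4.4 − 0.5) = ln(2.91) / 3.9 = 1.0681 / 3.9 = 0.2739 km⁻¹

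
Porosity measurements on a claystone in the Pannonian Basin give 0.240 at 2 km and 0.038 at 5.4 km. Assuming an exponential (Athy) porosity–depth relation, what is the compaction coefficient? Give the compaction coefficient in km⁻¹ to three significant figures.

0.542 km⁻¹

Athy: φ(Z) = φ₀ e^(−βZ) ⇒ φ₁/φ₂ = e^{β(Z₂−Z₁)} ⇒ β = ln(φ₁/φ₂)/(Z₂−Z₁)
β = ln(0.24/0.038) / (5.4 − 2) = ln(6.316) / 3.4 = 1.8431 / 3.4 = 0.5421 km⁻¹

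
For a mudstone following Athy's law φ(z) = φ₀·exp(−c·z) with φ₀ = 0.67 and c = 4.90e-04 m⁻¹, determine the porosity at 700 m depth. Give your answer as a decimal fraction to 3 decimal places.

Working in km (1 km = 1000 m; c in km⁻¹ = c in m⁻¹ × 1000):
φ = φ₀·exp(−c·z) = 0.67 × exp(−0.49 × 0.7) = 0.67 × exp(−0.343)
  = 0.67 × 0.7096 = 0.4755

0.475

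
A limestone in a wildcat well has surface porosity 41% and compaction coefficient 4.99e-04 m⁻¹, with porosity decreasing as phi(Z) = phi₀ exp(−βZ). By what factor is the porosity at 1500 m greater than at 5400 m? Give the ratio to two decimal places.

7.00

Working in km (1 km = 1000 m; β in km⁻¹ = β in m⁻¹ × 1000):
phi(Z₁)/phi(Z₂) = e^(−β·Z₁)/e^(−β·Z₂) = e^{β(Z₂−Z₁)}
= exp(0.499 × 3.9) = exp(1.946) = 7.0013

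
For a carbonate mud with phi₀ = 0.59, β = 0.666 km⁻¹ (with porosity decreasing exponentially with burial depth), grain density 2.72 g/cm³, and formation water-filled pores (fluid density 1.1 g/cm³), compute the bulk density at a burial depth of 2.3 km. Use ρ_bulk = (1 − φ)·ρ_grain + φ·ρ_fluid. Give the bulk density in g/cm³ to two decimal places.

Porosity at depth: phi = 0.59·exp(−0.666×2.3) = 0.59×0.2161 = 0.1275
Bulk density: ρ_b = (1−phi)ρ_g + phi·ρ_f = 0.8725×2.72 + 0.1275×1.1
       = 2.373 + 0.140 = 2.513 g/cm³

2.51 g/cm³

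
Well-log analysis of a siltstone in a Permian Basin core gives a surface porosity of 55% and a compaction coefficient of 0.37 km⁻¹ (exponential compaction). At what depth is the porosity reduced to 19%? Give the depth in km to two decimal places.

Invert Athy's law: Z = ln(n₀/n) / β
Z = ln(0.55/0.19) / 0.37 = ln(2.895) / 0.37 = 1.0629 / 0.37 = 2.873 km

2.87 km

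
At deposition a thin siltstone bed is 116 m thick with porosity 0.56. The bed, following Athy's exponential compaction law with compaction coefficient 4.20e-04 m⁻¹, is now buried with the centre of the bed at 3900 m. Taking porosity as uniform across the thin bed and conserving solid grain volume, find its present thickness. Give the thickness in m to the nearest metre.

57 m

Working in km (1 km = 1000 m; k in km⁻¹ = k in m⁻¹ × 1000):
Porosity at 3.9 km: φ = 0.56·exp(−0.42×3.9) = 0.1088
Solid-volume conservation: h(1−φ) = h₀(1−φ₀) ⇒ h = h₀·(1−φ₀)/(1−φ)
h = 0.116 × (1 − 0.56)/(1 − 0.1088) = 0.116 × 0.4937 = 0.0573 km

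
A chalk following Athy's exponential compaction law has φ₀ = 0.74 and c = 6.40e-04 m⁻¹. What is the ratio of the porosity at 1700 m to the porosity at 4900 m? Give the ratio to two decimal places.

Working in km (1 km = 1000 m; c in km⁻¹ = c in m⁻¹ × 1000):
φ(Z₁)/φ(Z₂) = e^(−c·Z₁)/e^(−c·Z₂) = e^{c(Z₂−Z₁)}
= exp(0.64 × 3.2) = exp(2.048) = 7.7524

7.75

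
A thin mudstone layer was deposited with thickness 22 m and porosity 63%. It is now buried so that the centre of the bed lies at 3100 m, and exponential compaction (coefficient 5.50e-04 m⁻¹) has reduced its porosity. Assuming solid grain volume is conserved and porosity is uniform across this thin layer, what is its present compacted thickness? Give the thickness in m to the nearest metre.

9 m

Working in km (1 km = 1000 m; β in km⁻¹ = β in m⁻¹ × 1000):
Porosity at 3.1 km: phi = 0.63·exp(−0.55×3.1) = 0.1145
Solid-volume conservation: h(1−phi) = h₀(1−phi₀) ⇒ h = h₀·(1−phi₀)/(1−phi)
h = 0.022 × (1 − 0.63)/(1 − 0.1145) = 0.022 × 0.4179 = 0.0092 km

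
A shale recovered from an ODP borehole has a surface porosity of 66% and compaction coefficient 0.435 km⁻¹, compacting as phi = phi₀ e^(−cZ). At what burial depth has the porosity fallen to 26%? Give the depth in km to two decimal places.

Invert Athy's law: Z = ln(phi₀/phi) / c
Z = ln(0.66/0.26) / 0.435 = ln(2.538) / 0.435 = 0.9316 / 0.435 = 2.142 km

2.14 km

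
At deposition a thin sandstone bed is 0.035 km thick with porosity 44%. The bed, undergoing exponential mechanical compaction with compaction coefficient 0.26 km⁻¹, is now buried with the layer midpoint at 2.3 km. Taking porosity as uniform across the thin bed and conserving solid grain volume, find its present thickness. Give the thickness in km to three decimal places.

Porosity at 2.3 km: phi = 0.44·exp(−0.26×2.3) = 0.2420
Solid-volume conservation: h(1−phi) = h₀(1−phi₀) ⇒ h = h₀·(1−phi₀)/(1−phi)
h = 0.035 × (1 − 0.44)/(1 − 0.2420) = 0.035 × 0.7387 = 0.0259 km

0.026 km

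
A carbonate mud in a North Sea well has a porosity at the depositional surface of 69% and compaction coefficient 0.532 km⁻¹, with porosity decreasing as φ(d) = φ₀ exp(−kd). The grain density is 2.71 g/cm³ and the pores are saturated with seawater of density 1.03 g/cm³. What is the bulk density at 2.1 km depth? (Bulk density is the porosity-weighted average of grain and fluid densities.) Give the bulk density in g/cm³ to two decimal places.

2.33 g/cm³

Porosity at depth: φ = 0.69·exp(−0.532×2.1) = 0.69×0.3272 = 0.2258
Bulk density: ρ_b = (1−φ)ρ_g + φ·ρ_f = 0.7742×2.71 + 0.2258×1.03
       = 2.098 + 0.233 = 2.331 g/cm³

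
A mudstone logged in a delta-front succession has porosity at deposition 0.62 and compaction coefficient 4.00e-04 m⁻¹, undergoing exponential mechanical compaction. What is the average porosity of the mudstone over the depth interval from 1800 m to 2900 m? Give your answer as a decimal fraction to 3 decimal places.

0.244

Working in km (1 km = 1000 m; β in km⁻¹ = β in m⁻¹ × 1000):
⟨n⟩ = (1/(Z₂−Z₁)) ∫ n₀ e^(−βZ) dZ = n₀·(e^(−β·Z₁) − e^(−β·Z₂)) / (β·(Z₂−Z₁))
e^(−0.4×1.8) = 0.4868; e^(−0.4×2.9) = 0.3135
⟨n⟩ = 0.62 × (0.4868 − 0.3135) / (0.4 × 1.1) = 0.62 × 0.3938 = 0.2441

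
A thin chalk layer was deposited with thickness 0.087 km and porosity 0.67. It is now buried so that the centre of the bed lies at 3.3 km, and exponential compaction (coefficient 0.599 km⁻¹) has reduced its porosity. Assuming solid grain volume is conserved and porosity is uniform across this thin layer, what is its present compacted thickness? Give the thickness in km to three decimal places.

0.032 km

Porosity at 3.3 km: φ = 0.67·exp(−0.599×3.3) = 0.0928
Solid-volume conservation: h(1−φ) = h₀(1−φ₀) ⇒ h = h₀·(1−φ₀)/(1−φ)
h = 0.087 × (1 − 0.67)/(1 − 0.0928) = 0.087 × 0.3638 = 0.0316 km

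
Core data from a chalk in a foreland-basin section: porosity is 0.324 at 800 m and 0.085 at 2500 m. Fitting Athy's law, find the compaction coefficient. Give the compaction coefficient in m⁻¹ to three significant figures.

0.000787 m⁻¹

Working in km (1 km = 1000 m; k in km⁻¹ = k in m⁻¹ × 1000):
Athy: phi(z) = phi₀ e^(−kz) ⇒ phi₁/phi₂ = e^{k(z₂−z₁)} ⇒ k = ln(phi₁/phi₂)/(z₂−z₁)
k = ln(0.324/0.085) / (2.5 − 0.8) = ln(3.812) / 1.7 = 1.3381 / 1.7 = 0.7871 km⁻¹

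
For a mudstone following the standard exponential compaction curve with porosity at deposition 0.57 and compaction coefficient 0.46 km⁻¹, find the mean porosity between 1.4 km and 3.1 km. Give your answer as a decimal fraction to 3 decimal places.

0.208

⟨phi⟩ = (1/(d₂−d₁)) ∫ phi₀ e^(−cd) dd = phi₀·(e^(−c·d₁) − e^(−c·d₂)) / (c·(d₂−d₁))
e^(−0.46×1.4) = 0.5252; e^(−0.46×3.1) = 0.2403
⟨phi⟩ = 0.57 × (0.5252 − 0.2403) / (0.46 × 1.7) = 0.57 × 0.3643 = 0.2077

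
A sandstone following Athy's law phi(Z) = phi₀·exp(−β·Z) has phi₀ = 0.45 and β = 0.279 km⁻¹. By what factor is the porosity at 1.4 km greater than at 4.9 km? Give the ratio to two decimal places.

2.66

phi(Z₁)/phi(Z₂) = e^(−β·Z₁)/e^(−β·Z₂) = e^{β(Z₂−Z₁)}
= exp(0.279 × 3.5) = exp(0.9765) = 2.6551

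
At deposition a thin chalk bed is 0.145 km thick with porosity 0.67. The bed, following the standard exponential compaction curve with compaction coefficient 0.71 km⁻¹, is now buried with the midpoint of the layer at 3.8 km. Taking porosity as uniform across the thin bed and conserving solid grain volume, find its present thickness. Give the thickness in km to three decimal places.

Porosity at 3.8 km: φ = 0.67·exp(−0.71×3.8) = 0.0451
Solid-volume conservation: h(1−φ) = h₀(1−φ₀) ⇒ h = h₀·(1−φ₀)/(1−φ)
h = 0.145 × (1 − 0.67)/(1 − 0.0451) = 0.145 × 0.3456 = 0.0501 km

0.050 km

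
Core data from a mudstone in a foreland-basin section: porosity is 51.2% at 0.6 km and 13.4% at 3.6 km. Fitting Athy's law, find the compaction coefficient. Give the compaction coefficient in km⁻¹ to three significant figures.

0.447 km⁻¹

Athy: φ(d) = φ₀ e^(−kd) ⇒ φ₁/φ₂ = e^{k(d₂−d₁)} ⇒ k = ln(φ₁/φ₂)/(d₂−d₁)
k = ln(0.512/0.134) / (3.6 − 0.6) = ln(3.821) / 3 = 1.3405 / 3 = 0.4468 km⁻¹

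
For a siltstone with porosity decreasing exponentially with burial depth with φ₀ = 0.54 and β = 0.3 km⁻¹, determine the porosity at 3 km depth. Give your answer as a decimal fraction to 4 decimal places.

φ = φ₀·exp(−β·z) = 0.54 × exp(−0.3 × 3) = 0.54 × exp(−0.9)
  = 0.54 × 0.4066 = 0.2195

0.2195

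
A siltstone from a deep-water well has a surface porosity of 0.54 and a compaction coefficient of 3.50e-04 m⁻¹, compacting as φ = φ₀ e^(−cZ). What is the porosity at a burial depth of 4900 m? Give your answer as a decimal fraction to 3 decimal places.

Working in km (1 km = 1000 m; c in km⁻¹ = c in m⁻¹ × 1000):
φ = φ₀·exp(−c·Z) = 0.54 × exp(−0.35 × 4.9) = 0.54 × exp(−1.715)
  = 0.54 × 0.1800 = 0.0972

0.097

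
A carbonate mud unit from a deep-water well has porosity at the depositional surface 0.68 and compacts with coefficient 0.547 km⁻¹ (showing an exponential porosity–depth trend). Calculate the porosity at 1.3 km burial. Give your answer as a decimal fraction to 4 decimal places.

n = n₀·exp(−c·d) = 0.68 × exp(−0.547 × 1.3) = 0.68 × exp(−0.7111)
  = 0.68 × 0.4911 = 0.3340

0.3340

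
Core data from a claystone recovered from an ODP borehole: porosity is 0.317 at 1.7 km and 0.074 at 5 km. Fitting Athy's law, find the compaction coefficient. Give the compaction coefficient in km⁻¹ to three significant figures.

0.441 km⁻¹

Athy: n(Z) = n₀ e^(−kZ) ⇒ n₁/n₂ = e^{k(Z₂−Z₁)} ⇒ k = ln(n₁/n₂)/(Z₂−Z₁)
k = ln(0.317/0.074) / (5 − 1.7) = ln(4.284) / 3.3 = 1.4548 / 3.3 = 0.4409 km⁻¹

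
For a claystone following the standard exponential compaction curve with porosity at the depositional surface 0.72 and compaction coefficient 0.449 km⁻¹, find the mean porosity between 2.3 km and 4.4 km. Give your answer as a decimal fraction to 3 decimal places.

⟨phi⟩ = (1/(d₂−d₁)) ∫ phi₀ e^(−βd) dd = phi₀·(e^(−β·d₁) − e^(−β·d₂)) / (β·(d₂−d₁))
e^(−0.449×2.3) = 0.3560; e^(−0.449×4.4) = 0.1387
⟨phi⟩ = 0.72 × (0.3560 − 0.1387) / (0.449 × 2.1) = 0.72 × 0.2305 = 0.1660

0.166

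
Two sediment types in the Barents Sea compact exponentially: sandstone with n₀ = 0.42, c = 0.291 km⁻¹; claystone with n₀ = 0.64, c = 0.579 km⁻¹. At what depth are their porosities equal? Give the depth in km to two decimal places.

1.46 km

Set n₀ₐ e^(−cₐd) = n₀ᵦ e^(−cᵦd) ⇒ ln(n₀ₐ/n₀ᵦ) = (cₐ − cᵦ)·d
d = ln(0.42/0.64) / (0.291 − 0.579) = -0.4212 / -0.288 = 1.463 km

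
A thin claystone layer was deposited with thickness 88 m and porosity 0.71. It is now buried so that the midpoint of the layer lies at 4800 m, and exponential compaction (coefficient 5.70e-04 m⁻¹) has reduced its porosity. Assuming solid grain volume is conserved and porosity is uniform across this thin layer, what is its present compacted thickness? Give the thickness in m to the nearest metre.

27 m

Working in km (1 km = 1000 m; k in km⁻¹ = k in m⁻¹ × 1000):
Porosity at 4.8 km: n = 0.71·exp(−0.57×4.8) = 0.0460
Solid-volume conservation: h(1−n) = h₀(1−n₀) ⇒ h = h₀·(1−n₀)/(1−n)
h = 0.088 × (1 − 0.71)/(1 − 0.0460) = 0.088 × 0.3040 = 0.0268 km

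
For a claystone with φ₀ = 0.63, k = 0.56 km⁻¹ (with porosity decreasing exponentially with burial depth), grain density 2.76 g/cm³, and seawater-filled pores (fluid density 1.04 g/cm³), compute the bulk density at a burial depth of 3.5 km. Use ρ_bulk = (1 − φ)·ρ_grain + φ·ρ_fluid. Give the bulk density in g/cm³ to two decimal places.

2.61 g/cm³

Porosity at depth: φ = 0.63·exp(−0.56×3.5) = 0.63×0.1409 = 0.0887
Bulk density: ρ_b = (1−φ)ρ_g + φ·ρ_f = 0.9113×2.76 + 0.0887×1.04
       = 2.515 + 0.092 = 2.607 g/cm³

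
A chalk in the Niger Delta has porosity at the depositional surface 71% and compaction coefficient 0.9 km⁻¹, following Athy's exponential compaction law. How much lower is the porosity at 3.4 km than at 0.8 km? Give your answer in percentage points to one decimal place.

phi(0.8) = 0.71·e^(−0.9×0.8) = 0.3456
phi(3.4) = 0.71·e^(−0.9×3.4) = 0.0333
Δphi = 0.3456 − 0.0333 = 0.3123

31.2 percentage points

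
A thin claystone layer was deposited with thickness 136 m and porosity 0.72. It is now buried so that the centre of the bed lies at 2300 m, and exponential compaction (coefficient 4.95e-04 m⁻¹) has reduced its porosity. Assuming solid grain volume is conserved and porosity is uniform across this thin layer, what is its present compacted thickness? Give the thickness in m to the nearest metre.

Working in km (1 km = 1000 m; β in km⁻¹ = β in m⁻¹ × 1000):
Porosity at 2.3 km: n = 0.72·exp(−0.495×2.3) = 0.2306
Solid-volume conservation: h(1−n) = h₀(1−n₀) ⇒ h = h₀·(1−n₀)/(1−n)
h = 0.136 × (1 − 0.72)/(1 − 0.2306) = 0.136 × 0.3639 = 0.0495 km

49 m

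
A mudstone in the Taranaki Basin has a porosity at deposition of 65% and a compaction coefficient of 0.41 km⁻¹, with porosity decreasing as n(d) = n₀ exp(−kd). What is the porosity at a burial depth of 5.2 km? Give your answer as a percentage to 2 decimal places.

7.71%

n = n₀·exp(−k·d) = 0.65 × exp(−0.41 × 5.2) = 0.65 × exp(−2.132)
  = 0.65 × 0.1186 = 0.0771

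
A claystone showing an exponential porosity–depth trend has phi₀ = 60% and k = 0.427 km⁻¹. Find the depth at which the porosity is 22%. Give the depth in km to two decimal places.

2.35 km

Invert Athy's law: d = ln(phi₀/phi) / k
d = ln(0.6/0.22) / 0.427 = ln(2.727) / 0.427 = 1.0033 / 0.427 = 2.350 km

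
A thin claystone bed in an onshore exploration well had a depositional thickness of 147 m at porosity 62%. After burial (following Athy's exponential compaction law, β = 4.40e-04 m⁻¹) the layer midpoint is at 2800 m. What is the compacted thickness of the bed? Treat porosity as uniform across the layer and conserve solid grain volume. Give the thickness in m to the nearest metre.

68 m

Working in km (1 km = 1000 m; β in km⁻¹ = β in m⁻¹ × 1000):
Porosity at 2.8 km: φ = 0.62·exp(−0.44×2.8) = 0.1809
Solid-volume conservation: h(1−φ) = h₀(1−φ₀) ⇒ h = h₀·(1−φ₀)/(1−φ)
h = 0.147 × (1 − 0.62)/(1 − 0.1809) = 0.147 × 0.4639 = 0.0682 km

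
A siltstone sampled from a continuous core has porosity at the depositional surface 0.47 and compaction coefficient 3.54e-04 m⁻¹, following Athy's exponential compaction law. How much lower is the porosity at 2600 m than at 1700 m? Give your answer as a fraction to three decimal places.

0.070

Working in km (1 km = 1000 m; β in km⁻¹ = β in m⁻¹ × 1000):
phi(1.7) = 0.47·e^(−0.354×1.7) = 0.2575
phi(2.6) = 0.47·e^(−0.354×2.6) = 0.1872
Δphi = 0.2575 − 0.1872 = 0.0702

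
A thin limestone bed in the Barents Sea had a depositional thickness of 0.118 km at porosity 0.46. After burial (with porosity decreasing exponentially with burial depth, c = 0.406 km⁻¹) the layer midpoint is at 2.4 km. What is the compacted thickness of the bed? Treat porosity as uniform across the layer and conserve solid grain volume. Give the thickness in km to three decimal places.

0.077 km

Porosity at 2.4 km: φ = 0.46·exp(−0.406×2.4) = 0.1736
Solid-volume conservation: h(1−φ) = h₀(1−φ₀) ⇒ h = h₀·(1−φ₀)/(1−φ)
h = 0.118 × (1 − 0.46)/(1 − 0.1736) = 0.118 × 0.6534 = 0.0771 km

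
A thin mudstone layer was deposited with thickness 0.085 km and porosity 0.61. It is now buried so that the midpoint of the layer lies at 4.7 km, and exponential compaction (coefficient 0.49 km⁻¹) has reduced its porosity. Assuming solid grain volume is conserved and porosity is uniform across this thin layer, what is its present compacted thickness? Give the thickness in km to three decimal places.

Porosity at 4.7 km: phi = 0.61·exp(−0.49×4.7) = 0.0610
Solid-volume conservation: h(1−phi) = h₀(1−phi₀) ⇒ h = h₀·(1−phi₀)/(1−phi)
h = 0.085 × (1 − 0.61)/(1 − 0.0610) = 0.085 × 0.4153 = 0.0353 km

0.035 km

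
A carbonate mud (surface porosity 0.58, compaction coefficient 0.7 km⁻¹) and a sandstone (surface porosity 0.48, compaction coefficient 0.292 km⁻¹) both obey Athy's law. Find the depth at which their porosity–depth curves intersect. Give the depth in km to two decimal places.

0.46 km

Set φ₀ₐ e^(−kₐz) = φ₀ᵦ e^(−kᵦz) ⇒ ln(φ₀ₐ/φ₀ᵦ) = (kₐ − kᵦ)·z
z = ln(0.58/0.48) / (0.7 − 0.292) = 0.1892 / 0.408 = 0.464 km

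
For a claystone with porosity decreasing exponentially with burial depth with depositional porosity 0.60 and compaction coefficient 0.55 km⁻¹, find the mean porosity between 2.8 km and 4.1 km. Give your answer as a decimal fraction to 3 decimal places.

⟨n⟩ = (1/(Z₂−Z₁)) ∫ n₀ e^(−cZ) dZ = n₀·(e^(−c·Z₁) − e^(−c·Z₂)) / (c·(Z₂−Z₁))
e^(−0.55×2.8) = 0.2144; e^(−0.55×4.1) = 0.1049
⟨n⟩ = 0.6 × (0.2144 − 0.1049) / (0.55 × 1.3) = 0.6 × 0.1532 = 0.0919

0.092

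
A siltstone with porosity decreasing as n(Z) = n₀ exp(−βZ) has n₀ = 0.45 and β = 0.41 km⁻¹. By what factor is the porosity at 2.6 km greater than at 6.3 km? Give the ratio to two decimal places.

4.56

n(Z₁)/n(Z₂) = e^(−β·Z₁)/e^(−β·Z₂) = e^{β(Z₂−Z₁)}
= exp(0.41 × 3.7) = exp(1.517) = 4.5585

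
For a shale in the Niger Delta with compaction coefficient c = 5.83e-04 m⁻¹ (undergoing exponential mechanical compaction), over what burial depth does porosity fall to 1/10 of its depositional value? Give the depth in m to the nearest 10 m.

Working in km (1 km = 1000 m; c in km⁻¹ = c in m⁻¹ × 1000):
φ/φ₀ = 1/10 ⇒ exp(−c·z) = 1/10 ⇒ z = ln(10) / c
z = 2.3026 / 0.583 = 3.950 km

3950 m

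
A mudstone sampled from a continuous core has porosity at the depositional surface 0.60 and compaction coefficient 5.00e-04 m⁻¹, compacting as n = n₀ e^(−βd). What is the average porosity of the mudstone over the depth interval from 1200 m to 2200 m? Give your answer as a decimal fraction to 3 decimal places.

Working in km (1 km = 1000 m; β in km⁻¹ = β in m⁻¹ × 1000):
⟨n⟩ = (1/(d₂−d₁)) ∫ n₀ e^(−βd) dd = n₀·(e^(−β·d₁) − e^(−β·d₂)) / (β·(d₂−d₁))
e^(−0.5×1.2) = 0.5488; e^(−0.5×2.2) = 0.3329
⟨n⟩ = 0.6 × (0.5488 − 0.3329) / (0.5 × 1) = 0.6 × 0.4319 = 0.2591

0.259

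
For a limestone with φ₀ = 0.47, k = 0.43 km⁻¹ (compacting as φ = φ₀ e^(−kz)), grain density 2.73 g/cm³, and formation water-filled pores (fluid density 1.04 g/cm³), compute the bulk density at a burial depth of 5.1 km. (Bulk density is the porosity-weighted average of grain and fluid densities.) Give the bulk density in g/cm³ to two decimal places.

Porosity at depth: φ = 0.47·exp(−0.43×5.1) = 0.47×0.1116 = 0.0524
Bulk density: ρ_b = (1−φ)ρ_g + φ·ρ_f = 0.9476×2.73 + 0.0524×1.04
       = 2.587 + 0.055 = 2.641 g/cm³

2.64 g/cm³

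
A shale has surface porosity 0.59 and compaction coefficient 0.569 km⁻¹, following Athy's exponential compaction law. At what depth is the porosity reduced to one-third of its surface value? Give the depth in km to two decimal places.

1.93 km

φ/φ₀ = 1/3 ⇒ exp(−β·Z) = 1/3 ⇒ Z = ln(3) / β
Z = 1.0986 / 0.569 = 1.931 km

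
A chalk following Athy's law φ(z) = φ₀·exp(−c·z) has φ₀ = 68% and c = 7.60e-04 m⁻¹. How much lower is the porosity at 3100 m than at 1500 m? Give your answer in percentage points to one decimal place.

15.3 percentage points

Working in km (1 km = 1000 m; c in km⁻¹ = c in m⁻¹ × 1000):
φ(1.5) = 0.68·e^(−0.76×1.5) = 0.2175
φ(3.1) = 0.68·e^(−0.76×3.1) = 0.0645
Δφ = 0.2175 − 0.0645 = 0.1530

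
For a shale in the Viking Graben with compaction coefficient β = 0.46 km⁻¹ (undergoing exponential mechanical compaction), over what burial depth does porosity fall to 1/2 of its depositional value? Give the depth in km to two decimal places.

1.51 km

n/n₀ = 1/2 ⇒ exp(−β·z) = 1/2 ⇒ z = ln(2) / β
z = 0.6931 / 0.46 = 1.507 km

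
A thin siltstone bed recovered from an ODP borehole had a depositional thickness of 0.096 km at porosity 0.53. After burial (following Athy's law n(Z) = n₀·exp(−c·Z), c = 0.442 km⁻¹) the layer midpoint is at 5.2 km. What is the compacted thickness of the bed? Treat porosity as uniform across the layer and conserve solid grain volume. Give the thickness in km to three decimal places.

Porosity at 5.2 km: n = 0.53·exp(−0.442×5.2) = 0.0532
Solid-volume conservation: h(1−n) = h₀(1−n₀) ⇒ h = h₀·(1−n₀)/(1−n)
h = 0.096 × (1 − 0.53)/(1 − 0.0532) = 0.096 × 0.4964 = 0.0477 km

0.048 km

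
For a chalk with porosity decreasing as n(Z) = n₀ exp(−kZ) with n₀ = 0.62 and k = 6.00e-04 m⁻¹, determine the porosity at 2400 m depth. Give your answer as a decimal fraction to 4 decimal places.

Working in km (1 km = 1000 m; k in km⁻¹ = k in m⁻¹ × 1000):
n = n₀·exp(−k·Z) = 0.62 × exp(−0.6 × 2.4) = 0.62 × exp(−1.44)
  = 0.62 × 0.2369 = 0.1469

0.1469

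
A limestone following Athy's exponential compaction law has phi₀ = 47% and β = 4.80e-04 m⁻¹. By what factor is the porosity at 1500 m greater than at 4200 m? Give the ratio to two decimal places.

Working in km (1 km = 1000 m; β in km⁻¹ = β in m⁻¹ × 1000):
phi(z₁)/phi(z₂) = e^(−β·z₁)/e^(−β·z₂) = e^{β(z₂−z₁)}
= exp(0.48 × 2.7) = exp(1.296) = 3.6546

3.65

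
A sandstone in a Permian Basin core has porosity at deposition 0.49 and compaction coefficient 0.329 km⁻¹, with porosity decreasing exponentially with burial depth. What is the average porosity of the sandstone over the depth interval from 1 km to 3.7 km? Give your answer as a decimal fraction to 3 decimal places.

0.234

⟨phi⟩ = (1/(z₂−z₁)) ∫ phi₀ e^(−cz) dz = phi₀·(e^(−c·z₁) − e^(−c·z₂)) / (c·(z₂−z₁))
e^(−0.329×1) = 0.7196; e^(−0.329×3.7) = 0.2960
⟨phi⟩ = 0.49 × (0.7196 − 0.2960) / (0.329 × 2.7) = 0.49 × 0.4769 = 0.2337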